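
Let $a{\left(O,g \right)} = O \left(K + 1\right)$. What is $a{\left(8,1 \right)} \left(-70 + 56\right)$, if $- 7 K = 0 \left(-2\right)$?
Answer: $-112$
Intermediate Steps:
$K = 0$ ($K = - \frac{0 \left(-2\right)}{7} = \left(- \frac{1}{7}\right) 0 = 0$)
$a{\left(O,g \right)} = O$ ($a{\left(O,g \right)} = O \left(0 + 1\right) = O 1 = O$)
$a{\left(8,1 \right)} \left(-70 + 56\right) = 8 \left(-70 + 56\right) = 8 \left(-14\right) = -112$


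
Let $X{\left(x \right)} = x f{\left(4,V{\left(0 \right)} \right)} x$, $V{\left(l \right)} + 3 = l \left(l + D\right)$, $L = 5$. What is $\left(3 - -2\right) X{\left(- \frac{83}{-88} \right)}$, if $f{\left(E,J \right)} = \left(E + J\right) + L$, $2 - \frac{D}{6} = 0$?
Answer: $\frac{103335}{3872} \approx 26.688$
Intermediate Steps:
$D = 12$ ($D = 12 - 0 = 12 + 0 = 12$)
$V{\left(l \right)} = -3 + l \left(12 + l\right)$ ($V{\left(l \right)} = -3 + l \left(l + 12\right) = -3 + l \left(12 + l\right)$)
$f{\left(E,J \right)} = 5 + E + J$ ($f{\left(E,J \right)} = \left(E + J\right) + 5 = 5 + E + J$)
$X{\left(x \right)} = 6 x^{2}$ ($X{\left(x \right)} = x \left(5 + 4 + \left(-3 + 0^{2} + 12 \cdot 0\right)\right) x = x \left(5 + 4 + \left(-3 + 0 + 0\right)\right) x = x \left(5 + 4 - 3\right) x = x 6 x = 6 x x = 6 x^{2}$)
$\left(3 - -2\right) X{\left(- \frac{83}{-88} \right)} = \left(3 - -2\right) 6 \left(- \frac{83}{-88}\right)^{2} = \left(3 + 2\right) 6 \left(\left(-83\right) \left(- \frac{1}{88}\right)\right)^{2} = 5 \cdot 6 \left(\frac{83}{88}\right)^{2} = 5 \cdot 6 \cdot \frac{6889}{7744} = 5 \cdot \frac{20667}{3872} = \frac{103335}{3872}$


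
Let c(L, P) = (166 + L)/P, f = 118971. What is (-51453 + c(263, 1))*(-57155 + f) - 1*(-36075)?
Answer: -3154063509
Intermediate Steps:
c(L, P) = (166 + L)/P
(-51453 + c(263, 1))*(-57155 + f) - 1*(-36075) = (-51453 + (166 + 263)/1)*(-57155 + 118971) - 1*(-36075) = (-51453 + 1*429)*61816 + 36075 = (-51453 + 429)*61816 + 36075 = -51024*61816 + 36075 = -3154099584 + 36075 = -3154063509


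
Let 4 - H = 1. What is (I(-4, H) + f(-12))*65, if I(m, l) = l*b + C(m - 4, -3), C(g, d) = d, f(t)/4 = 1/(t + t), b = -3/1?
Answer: -4745/6 ≈ -790.83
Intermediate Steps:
H = 3 (H = 4 - 1*1 = 4 - 1 = 3)
b = -3 (b = -3*1 = -3)
f(t) = 2/t (f(t) = 4/(t + t) = 4/((2*t)) = 4*(1/(2*t)) = 2/t)
I(m, l) = -3 - 3*l (I(m, l) = l*(-3) - 3 = -3*l - 3 = -3 - 3*l)
(I(-4, H) + f(-12))*65 = ((-3 - 3*3) + 2/(-12))*65 = ((-3 - 9) + 2*(-1/12))*65 = (-12 - ⅙)*65 = -73/6*65 = -4745/6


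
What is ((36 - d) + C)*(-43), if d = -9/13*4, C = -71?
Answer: 18017/13 ≈ 1385.9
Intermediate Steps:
d = -36/13 (d = -9*1/13*4 = -9/13*4 = -36/13 ≈ -2.7692)
((36 - d) + C)*(-43) = ((36 - 1*(-36/13)) - 71)*(-43) = ((36 + 36/13) - 71)*(-43) = (504/13 - 71)*(-43) = -419/13*(-43) = 18017/13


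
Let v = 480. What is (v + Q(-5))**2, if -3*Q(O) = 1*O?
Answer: 2088025/9 ≈ 2.3200e+5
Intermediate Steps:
Q(O) = -O/3
(v + Q(-5))**2 = (480 - 1/3*(-5))**2 = (480 + 5/3)**2 = (1445/3)**2 = 2088025/9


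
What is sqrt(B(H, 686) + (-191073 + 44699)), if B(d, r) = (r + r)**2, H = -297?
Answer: 3*sqrt(192890) ≈ 1317.6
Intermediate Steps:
B(d, r) = 4*r**2 (B(d, r) = (2*r)**2 = 4*r**2)
sqrt(B(H, 686) + (-191073 + 44699)) = sqrt(4*686**2 + (-191073 + 44699)) = sqrt(4*470596 - 146374) = sqrt(1882384 - 146374) = sqrt(1736010) = 3*sqrt(192890)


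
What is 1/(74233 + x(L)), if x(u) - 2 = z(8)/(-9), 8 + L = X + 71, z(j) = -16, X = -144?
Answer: 9/668131 ≈ 1.3470e-5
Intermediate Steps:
L = -81 (L = -8 + (-144 + 71) = -8 - 73 = -81)
x(u) = 34/9 (x(u) = 2 - 16/(-9) = 2 - 16*(-⅑) = 2 + 16/9 = 34/9)
1/(74233 + x(L)) = 1/(74233 + 34/9) = 1/(668131/9) = 9/668131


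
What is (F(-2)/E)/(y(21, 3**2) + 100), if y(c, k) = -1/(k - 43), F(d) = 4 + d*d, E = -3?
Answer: -272/10203 ≈ -0.026659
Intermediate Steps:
F(d) = 4 + d**2
y(c, k) = -1/(-43 + k)
(F(-2)/E)/(y(21, 3**2) + 100) = ((4 + (-2)**2)/(-3))/(-1/(-43 + 3**2) + 100) = (-(4 + 4)/3)/(-1/(-43 + 9) + 100) = (-1/3*8)/(-1/(-34) + 100) = -8/(3*(-1*(-1/34) + 100)) = -8/(3*(1/34 + 100)) = -8/(3*3401/34) = -8/3*34/3401 = -272/10203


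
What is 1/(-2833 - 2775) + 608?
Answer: 3409663/5608 ≈ 608.00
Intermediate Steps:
1/(-2833 - 2775) + 608 = 1/(-5608) + 608 = -1/5608 + 608 = 3409663/5608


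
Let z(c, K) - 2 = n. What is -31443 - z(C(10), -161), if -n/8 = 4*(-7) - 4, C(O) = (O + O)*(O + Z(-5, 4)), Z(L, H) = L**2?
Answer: -31701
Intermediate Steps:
C(O) = 2*O*(25 + O) (C(O) = (O + O)*(O + (-5)**2) = (2*O)*(O + 25) = (2*O)*(25 + O) = 2*O*(25 + O))
n = 256 (n = -8*(4*(-7) - 4) = -8*(-28 - 4) = -8*(-32) = 256)
z(c, K) = 258 (z(c, K) = 2 + 256 = 258)
-31443 - z(C(10), -161) = -31443 - 1*258 = -31443 - 258 = -31701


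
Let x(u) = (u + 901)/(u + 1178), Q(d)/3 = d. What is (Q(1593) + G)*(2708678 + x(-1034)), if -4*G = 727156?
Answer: -34521330908995/72 ≈ -4.7946e+11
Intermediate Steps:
Q(d) = 3*d
G = -181789 (G = -¼*727156 = -181789)
x(u) = (901 + u)/(1178 + u)
(Q(1593) + G)*(2708678 + x(-1034)) = (3*1593 - 181789)*(2708678 + (901 - 1034)/(1178 - 1034)) = (4779 - 181789)*(2708678 - 133/144) = -177010*(2708678 + (1/144)*(-133)) = -177010*(2708678 - 133/144) = -177010*390049499/144 = -34521330908995/72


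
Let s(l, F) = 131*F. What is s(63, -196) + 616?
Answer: -25060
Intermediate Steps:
s(63, -196) + 616 = 131*(-196) + 616 = -25676 + 616 = -25060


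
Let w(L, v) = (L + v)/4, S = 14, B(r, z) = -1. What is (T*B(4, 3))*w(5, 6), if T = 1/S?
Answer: -11/56 ≈ -0.19643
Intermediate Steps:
w(L, v) = L/4 + v/4 (w(L, v) = (L + v)*(¼) = L/4 + v/4)
T = 1/14 ≈ 0.071429
(T*B(4, 3))*w(5, 6) = ((1/14)*(-1))*((¼)*5 + (¼)*6) = -(5/4 + 3/2)/14 = -1/14*11/4 = -11/56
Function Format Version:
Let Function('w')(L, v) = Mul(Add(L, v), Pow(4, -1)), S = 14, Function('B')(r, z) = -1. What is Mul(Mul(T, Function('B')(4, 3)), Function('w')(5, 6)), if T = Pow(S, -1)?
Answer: Rational(-11, 56) ≈ -0.19643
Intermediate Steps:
Function('w')(L, v) = Add(Mul(Rational(1, 4), L), Mul(Rational(1, 4), v)) (Function('w')(L, v) = Mul(Add(L, v), Rational(1, 4)) = Add(Mul(Rational(1, 4), L), Mul(Rational(1, 4), v)))
T = Rational(1, 14) (T = Pow(14, -1) = Rational(1, 14) ≈ 0.071429)
Mul(Mul(T, Function('B')(4, 3)), Function('w')(5, 6)) = Mul(Mul(Rational(1, 14), -1), Add(Mul(Rational(1, 4), 5), Mul(Rational(1, 4), 6))) = Mul(Rational(-1, 14), Add(Rational(5, 4), Rational(3, 2))) = Mul(Rational(-1, 14), Rational(11, 4)) = Rational(-11, 56)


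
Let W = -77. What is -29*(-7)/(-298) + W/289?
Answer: -81613/86122 ≈ -0.94764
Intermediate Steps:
-29*(-7)/(-298) + W/289 = -29*(-7)/(-298) - 77/289 = 203*(-1/298) - 77*1/289 = -203/298 - 77/289 = -81613/86122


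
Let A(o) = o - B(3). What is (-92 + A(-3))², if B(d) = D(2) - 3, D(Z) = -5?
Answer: 7569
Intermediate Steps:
B(d) = -8 (B(d) = -5 - 3 = -8)
A(o) = 8 + o (A(o) = o - 1*(-8) = o + 8 = 8 + o)
(-92 + A(-3))² = (-92 + (8 - 3))² = (-92 + 5)² = (-87)² = 7569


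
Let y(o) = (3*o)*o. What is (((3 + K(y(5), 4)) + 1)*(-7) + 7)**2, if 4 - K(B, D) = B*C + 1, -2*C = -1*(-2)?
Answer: 321489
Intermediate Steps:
C = -1 (C = -(-1)*(-2)/2 = -1/2*2 = -1)
y(o) = 3*o**2
K(B, D) = 3 + B (K(B, D) = 4 - (B*(-1) + 1) = 4 - (-B + 1) = 4 - (1 - B) = 4 + (-1 + B) = 3 + B)
(((3 + K(y(5), 4)) + 1)*(-7) + 7)**2 = (((3 + (3 + 3*5**2)) + 1)*(-7) + 7)**2 = (((3 + (3 + 3*25)) + 1)*(-7) + 7)**2 = (((3 + (3 + 75)) + 1)*(-7) + 7)**2 = (((3 + 78) + 1)*(-7) + 7)**2 = ((81 + 1)*(-7) + 7)**2 = (82*(-7) + 7)**2 = (-574 + 7)**2 = (-567)**2 = 321489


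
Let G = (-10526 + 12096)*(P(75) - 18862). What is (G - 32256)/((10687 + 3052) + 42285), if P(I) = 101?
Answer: -14743513/28012 ≈ -526.33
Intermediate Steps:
G = -29454770 (G = (-10526 + 12096)*(101 - 18862) = 1570*(-18761) = -29454770)
(G - 32256)/((10687 + 3052) + 42285) = (-29454770 - 32256)/((10687 + 3052) + 42285) = -29487026/(13739 + 42285) = -29487026/56024 = -29487026*1/56024 = -14743513/28012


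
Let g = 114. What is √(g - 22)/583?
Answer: 2*√23/583 ≈ 0.016452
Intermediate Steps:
√(g - 22)/583 = √(114 - 22)/583 = √92*(1/583) = (2*√23)*(1/583) = 2*√23/583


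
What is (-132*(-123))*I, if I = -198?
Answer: -3214728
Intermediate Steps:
(-132*(-123))*I = -132*(-123)*(-198) = 16236*(-198) = -3214728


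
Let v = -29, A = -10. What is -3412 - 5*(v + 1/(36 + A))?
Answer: -84947/26 ≈ -3267.2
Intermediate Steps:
-3412 - 5*(v + 1/(36 + A)) = -3412 - 5*(-29 + 1/(36 - 10)) = -3412 - 5*(-29 + 1/26) = -3412 - 5*(-753/26) = -3412 + 3765/26 = -84947/26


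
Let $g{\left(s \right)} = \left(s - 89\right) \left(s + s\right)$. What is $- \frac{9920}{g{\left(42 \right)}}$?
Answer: $\frac{2480}{987} \approx 2.5127$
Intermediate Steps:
$g{\left(s \right)} = 2 s \left(-89 + s\right)$ ($g{\left(s \right)} = \left(-89 + s\right) 2 s = 2 s \left(-89 + s\right)$)
$- \frac{9920}{g{\left(42 \right)}} = - \frac{9920}{2 \cdot 42 \left(-89 + 42\right)} = - \frac{9920}{2 \cdot 42 \left(-47\right)} = - \frac{9920}{-3948} = \left(-9920\right) \left(- \frac{1}{3948}\right) = \frac{2480}{987}$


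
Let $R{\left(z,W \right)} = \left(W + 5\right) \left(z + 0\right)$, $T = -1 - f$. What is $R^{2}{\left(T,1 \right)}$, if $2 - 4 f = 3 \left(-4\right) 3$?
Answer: $3969$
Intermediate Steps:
$f = \frac{19}{2}$ ($f = \frac{1}{2} - \frac{3 \left(-4\right) 3}{4} = \frac{1}{2} - \frac{\left(-12\right) 3}{4} = \frac{1}{2} - -9 = \frac{1}{2} + 9 = \frac{19}{2} \approx 9.5$)
$T = - \frac{21}{2}$ ($T = -1 - \frac{19}{2} = - \frac{21}{2} \approx -10.5$)
$R{\left(z,W \right)} = z \left(5 + W\right)$ ($R{\left(z,W \right)} = \left(5 + W\right) z = z \left(5 + W\right)$)
$R^{2}{\left(T,1 \right)} = \left(- \frac{21 \left(5 + 1\right)}{2}\right)^{2} = \left(\left(- \frac{21}{2}\right) 6\right)^{2} = \left(-63\right)^{2} = 3969$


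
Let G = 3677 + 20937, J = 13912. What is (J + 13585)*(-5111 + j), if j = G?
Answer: 536273991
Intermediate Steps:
G = 24614
j = 24614
(J + 13585)*(-5111 + j) = (13912 + 13585)*(-5111 + 24614) = 27497*19503 = 536273991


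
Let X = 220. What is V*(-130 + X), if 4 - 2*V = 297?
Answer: -13185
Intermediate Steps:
V = -293/2 (V = 2 - 1/2*297 = 2 - 297/2 = -293/2 ≈ -146.50)
V*(-130 + X) = -293*(-130 + 220)/2 = -293/2*90 = -13185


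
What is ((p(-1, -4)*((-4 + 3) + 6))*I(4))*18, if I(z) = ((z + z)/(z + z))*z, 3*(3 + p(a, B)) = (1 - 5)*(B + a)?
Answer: 1320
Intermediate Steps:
p(a, B) = -3 - 4*B/3 - 4*a/3 (p(a, B) = -3 + ((1 - 5)*(B + a))/3 = -3 + (-4*(B + a))/3 = -3 + (-4*B - 4*a)/3 = -3 + (-4*B/3 - 4*a/3) = -3 - 4*B/3 - 4*a/3)
I(z) = z (I(z) = ((2*z)/((2*z)))*z = ((2*z)*(1/(2*z)))*z = 1*z = z)
((p(-1, -4)*((-4 + 3) + 6))*I(4))*18 = (((-3 - 4/3*(-4) - 4/3*(-1))*((-4 + 3) + 6))*4)*18 = (((-3 + 16/3 + 4/3)*(-1 + 6))*4)*18 = (((11/3)*5)*4)*18 = ((55/3)*4)*18 = (220/3)*18 = 1320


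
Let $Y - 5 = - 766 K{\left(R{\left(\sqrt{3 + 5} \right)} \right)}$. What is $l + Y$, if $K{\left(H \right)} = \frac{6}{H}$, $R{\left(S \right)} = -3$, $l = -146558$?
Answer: $-145021$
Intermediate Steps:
$Y = 1537$ ($Y = 5 - 766 \frac{6}{-3} = 5 - 766 \cdot 6 \left(- \frac{1}{3}\right) = 5 - -1532 = 5 + 1532 = 1537$)
$l + Y = -146558 + 1537 = -145021$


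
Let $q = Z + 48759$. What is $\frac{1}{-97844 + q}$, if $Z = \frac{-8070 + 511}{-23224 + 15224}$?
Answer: $- \frac{8000}{392672441} \approx -2.0373 \cdot 10^{-5}$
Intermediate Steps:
$Z = \frac{7559}{8000}$ ($Z = - \frac{7559}{-8000} = \left(-7559\right) \left(- \frac{1}{8000}\right) = \frac{7559}{8000} \approx 0.94487$)
$q = \frac{390079559}{8000}$ ($q = \frac{7559}{8000} + 48759 = \frac{390079559}{8000} \approx 48760.0$)
$\frac{1}{-97844 + q} = \frac{1}{-97844 + \frac{390079559}{8000}} = \frac{1}{- \frac{392672441}{8000}} = - \frac{8000}{392672441}$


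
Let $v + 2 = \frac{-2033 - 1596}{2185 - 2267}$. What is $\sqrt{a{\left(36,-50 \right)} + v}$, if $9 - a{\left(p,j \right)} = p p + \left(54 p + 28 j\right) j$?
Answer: $\frac{\sqrt{174523142}}{82} \approx 161.11$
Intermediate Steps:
$a{\left(p,j \right)} = 9 - p^{2} - j \left(28 j + 54 p\right)$ ($a{\left(p,j \right)} = 9 - \left(p p + \left(54 p + 28 j\right) j\right) = 9 - \left(p^{2} + \left(28 j + 54 p\right) j\right) = 9 - \left(p^{2} + j \left(28 j + 54 p\right)\right) = 9 - p^{2} - j \left(28 j + 54 p\right)$)
$v = \frac{3465}{82}$ ($v = -2 + \frac{-2033 - 1596}{2185 - 2267} = -2 - \frac{3629}{-82} = -2 - - \frac{3629}{82} = -2 + \frac{3629}{82} = \frac{3465}{82} \approx 42.256$)
$\sqrt{a{\left(36,-50 \right)} + v} = \sqrt{\left(9 - 36^{2} - 28 \left(-50\right)^{2} - \left(-2700\right) 36\right) + \frac{3465}{82}} = \sqrt{\left(9 - 1296 - 70000 + 97200\right) + \frac{3465}{82}} = \sqrt{25913 + \frac{3465}{82}} = \sqrt{\frac{2128331}{82}} = \frac{\sqrt{174523142}}{82}$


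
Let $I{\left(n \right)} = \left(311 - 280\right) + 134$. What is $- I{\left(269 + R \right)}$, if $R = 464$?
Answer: $-165$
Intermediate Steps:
$I{\left(n \right)} = 165$ ($I{\left(n \right)} = 31 + 134 = 165$)
$- I{\left(269 + R \right)} = \left(-1\right) 165 = -165$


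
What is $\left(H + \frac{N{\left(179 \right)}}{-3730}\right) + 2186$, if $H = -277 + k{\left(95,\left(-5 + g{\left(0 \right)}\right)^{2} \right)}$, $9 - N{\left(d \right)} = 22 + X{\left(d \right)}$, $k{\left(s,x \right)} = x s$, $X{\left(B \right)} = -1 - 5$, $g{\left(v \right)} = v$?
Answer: $\frac{15979327}{3730} \approx 4284.0$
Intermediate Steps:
$X{\left(B \right)} = -6$ ($X{\left(B \right)} = -1 - 5 = -6$)
$k{\left(s,x \right)} = s x$
$N{\left(d \right)} = -7$ ($N{\left(d \right)} = 9 - \left(22 - 6\right) = 9 - 16 = -7$)
$H = 2098$ ($H = -277 + 95 \left(-5 + 0\right)^{2} = -277 + 95 \left(-5\right)^{2} = -277 + 95 \cdot 25 = -277 + 2375 = 2098$)
$\left(H + \frac{N{\left(179 \right)}}{-3730}\right) + 2186 = \left(2098 - \frac{7}{-3730}\right) + 2186 = \left(2098 - - \frac{7}{3730}\right) + 2186 = \left(2098 + \frac{7}{3730}\right) + 2186 = \frac{7825547}{3730} + 2186 = \frac{15979327}{3730}$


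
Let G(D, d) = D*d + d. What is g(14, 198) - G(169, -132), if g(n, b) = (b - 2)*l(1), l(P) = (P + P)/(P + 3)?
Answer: 22538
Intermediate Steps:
l(P) = 2*P/(3 + P) (l(P) = (2*P)/(3 + P) = 2*P/(3 + P))
G(D, d) = d + D*d
g(n, b) = -1 + b/2 (g(n, b) = (b - 2)*(2*1/(3 + 1)) = (-2 + b)*(2*1/4) = (-2 + b)*(2*1*(1/4)) = (-2 + b)*(1/2) = -1 + b/2)
g(14, 198) - G(169, -132) = (-1 + (1/2)*198) - (-132)*(1 + 169) = (-1 + 99) - (-132)*170 = 98 - 1*(-22440) = 98 + 22440 = 22538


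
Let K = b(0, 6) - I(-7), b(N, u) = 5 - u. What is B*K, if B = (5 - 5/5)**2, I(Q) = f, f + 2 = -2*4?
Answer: 144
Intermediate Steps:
f = -10 (f = -2 - 2*4 = -2 - 8 = -10)
I(Q) = -10
K = 9 (K = (5 - 1*6) - 1*(-10) = (5 - 6) + 10 = -1 + 10 = 9)
B = 16 (B = (5 - 5*1/5)**2 = (5 - 1)**2 = 4**2 = 16)
B*K = 16*9 = 144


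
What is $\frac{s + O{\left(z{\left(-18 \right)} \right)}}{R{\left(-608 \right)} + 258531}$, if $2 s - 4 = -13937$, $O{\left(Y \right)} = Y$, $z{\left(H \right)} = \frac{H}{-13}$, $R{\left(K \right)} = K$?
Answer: $- \frac{181093}{6705998} \approx -0.027005$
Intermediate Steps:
$z{\left(H \right)} = - \frac{H}{13}$ ($z{\left(H \right)} = H \left(- \frac{1}{13}\right) = - \frac{H}{13}$)
$s = - \frac{13933}{2}$ ($s = 2 + \frac{1}{2} \left(-13937\right) = 2 - \frac{13937}{2} = - \frac{13933}{2} \approx -6966.5$)
$\frac{s + O{\left(z{\left(-18 \right)} \right)}}{R{\left(-608 \right)} + 258531} = \frac{- \frac{13933}{2} - - \frac{18}{13}}{-608 + 258531} = \frac{- \frac{13933}{2} + \frac{18}{13}}{257923} = \left(- \frac{181093}{26}\right) \frac{1}{257923} = - \frac{181093}{6705998}$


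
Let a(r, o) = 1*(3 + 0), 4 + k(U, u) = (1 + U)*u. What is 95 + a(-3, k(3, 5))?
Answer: 98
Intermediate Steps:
k(U, u) = -4 + u*(1 + U) (k(U, u) = -4 + (1 + U)*u = -4 + u*(1 + U))
a(r, o) = 3 (a(r, o) = 1*3 = 3)
95 + a(-3, k(3, 5)) = 95 + 3 = 98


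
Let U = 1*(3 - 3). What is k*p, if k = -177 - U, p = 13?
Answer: -2301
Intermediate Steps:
U = 0 (U = 1*0 = 0)
k = -177 (k = -177 - 1*0 = -177 + 0 = -177)
k*p = -177*13 = -2301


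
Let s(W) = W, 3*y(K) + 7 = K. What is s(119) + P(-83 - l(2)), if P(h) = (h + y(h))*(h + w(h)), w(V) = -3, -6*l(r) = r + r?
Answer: 261517/27 ≈ 9685.8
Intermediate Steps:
y(K) = -7/3 + K/3
l(r) = -r/3 (l(r) = -(r + r)/6 = -r/3)
P(h) = (-3 + h)*(-7/3 + 4*h/3) (P(h) = (h + (-7/3 + h/3))*(h - 3) = (-7/3 + 4*h/3)*(-3 + h) = (-3 + h)*(-7/3 + 4*h/3))
s(119) + P(-83 - l(2)) = 119 + (7 - 19*(-83 - (-1)*2/3)/3 + 4*(-83 - (-1)*2/3)**2/3) = 119 + (7 - 19*(-83 - 1*(-2/3))/3 + 4*(-83 - 1*(-2/3))**2/3) = 119 + (7 - 19*(-83 + 2/3)/3 + 4*(-83 + 2/3)**2/3) = 119 + (7 - 19/3*(-247/3) + 4*(-247/3)**2/3) = 119 + (7 + 4693/9 + (4/3)*(61009/9)) = 119 + (7 + 4693/9 + 244036/27) = 119 + 258304/27 = 261517/27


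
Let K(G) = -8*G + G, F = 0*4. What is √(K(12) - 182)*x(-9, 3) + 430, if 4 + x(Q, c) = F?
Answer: 430 - 4*I*√266 ≈ 430.0 - 65.238*I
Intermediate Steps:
F = 0
K(G) = -7*G
x(Q, c) = -4 (x(Q, c) = -4 + 0 = -4)
√(K(12) - 182)*x(-9, 3) + 430 = √(-7*12 - 182)*(-4) + 430 = √(-84 - 182)*(-4) + 430 = √(-266)*(-4) + 430 = (I*√266)*(-4) + 430 = -4*I*√266 + 430 = 430 - 4*I*√266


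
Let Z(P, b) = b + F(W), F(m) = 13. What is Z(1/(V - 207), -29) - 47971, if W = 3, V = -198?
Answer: -47987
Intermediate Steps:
Z(P, b) = 13 + b (Z(P, b) = b + 13 = 13 + b)
Z(1/(V - 207), -29) - 47971 = (13 - 29) - 47971 = -16 - 47971 = -47987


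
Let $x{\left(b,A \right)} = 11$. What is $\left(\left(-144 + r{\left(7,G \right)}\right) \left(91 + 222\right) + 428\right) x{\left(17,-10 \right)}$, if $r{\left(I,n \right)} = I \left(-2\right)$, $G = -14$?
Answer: $-539286$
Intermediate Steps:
$r{\left(I,n \right)} = - 2 I$
$\left(\left(-144 + r{\left(7,G \right)}\right) \left(91 + 222\right) + 428\right) x{\left(17,-10 \right)} = \left(\left(-144 - 14\right) \left(91 + 222\right) + 428\right) 11 = \left(\left(-144 - 14\right) 313 + 428\right) 11 = \left(\left(-158\right) 313 + 428\right) 11 = \left(-49454 + 428\right) 11 = \left(-49026\right) 11 = -539286$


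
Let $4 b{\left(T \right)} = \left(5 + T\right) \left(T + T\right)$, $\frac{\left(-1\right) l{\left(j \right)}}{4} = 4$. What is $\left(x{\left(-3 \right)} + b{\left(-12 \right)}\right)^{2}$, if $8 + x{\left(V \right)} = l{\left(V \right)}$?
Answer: $324$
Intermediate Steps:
$l{\left(j \right)} = -16$ ($l{\left(j \right)} = \left(-4\right) 4 = -16$)
$x{\left(V \right)} = -24$ ($x{\left(V \right)} = -8 - 16 = -24$)
$b{\left(T \right)} = \frac{T \left(5 + T\right)}{2}$ ($b{\left(T \right)} = \frac{\left(5 + T\right) \left(T + T\right)}{4} = \frac{\left(5 + T\right) 2 T}{4} = \frac{2 T \left(5 + T\right)}{4} = \frac{T \left(5 + T\right)}{2}$)
$\left(x{\left(-3 \right)} + b{\left(-12 \right)}\right)^{2} = \left(-24 + \frac{1}{2} \left(-12\right) \left(5 - 12\right)\right)^{2} = \left(-24 + \frac{1}{2} \left(-12\right) \left(-7\right)\right)^{2} = \left(-24 + 42\right)^{2} = 18^{2} = 324$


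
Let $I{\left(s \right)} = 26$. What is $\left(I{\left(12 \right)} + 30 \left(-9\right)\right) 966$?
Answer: $-235704$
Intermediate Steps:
$\left(I{\left(12 \right)} + 30 \left(-9\right)\right) 966 = \left(26 + 30 \left(-9\right)\right) 966 = \left(26 - 270\right) 966 = \left(-244\right) 966 = -235704$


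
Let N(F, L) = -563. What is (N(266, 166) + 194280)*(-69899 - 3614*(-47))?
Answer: 19363757603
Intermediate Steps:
(N(266, 166) + 194280)*(-69899 - 3614*(-47)) = (-563 + 194280)*(-69899 - 3614*(-47)) = 193717*(-69899 + 169858) = 193717*99959 = 19363757603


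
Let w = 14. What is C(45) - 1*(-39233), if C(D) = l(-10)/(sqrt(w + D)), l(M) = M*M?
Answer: 39233 + 100*sqrt(59)/59 ≈ 39246.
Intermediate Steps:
l(M) = M**2
C(D) = 100/sqrt(14 + D) (C(D) = (-10)**2/(sqrt(14 + D)) = 100/sqrt(14 + D))
C(45) - 1*(-39233) = 100/sqrt(14 + 45) - 1*(-39233) = 100/sqrt(59) + 39233 = 100*(sqrt(59)/59) + 39233 = 100*sqrt(59)/59 + 39233 = 39233 + 100*sqrt(59)/59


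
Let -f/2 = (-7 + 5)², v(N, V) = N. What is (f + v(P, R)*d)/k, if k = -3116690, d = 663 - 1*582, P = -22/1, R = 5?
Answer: 179/311669 ≈ 0.00057433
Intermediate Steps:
P = -22 (P = -22*1 = -22)
d = 81 (d = 663 - 582 = 81)
f = -8 (f = -2*(-7 + 5)² = -2*(-2)² = -2*4 = -8)
(f + v(P, R)*d)/k = (-8 - 22*81)/(-3116690) = (-8 - 1782)*(-1/3116690) = -1790*(-1/3116690) = 179/311669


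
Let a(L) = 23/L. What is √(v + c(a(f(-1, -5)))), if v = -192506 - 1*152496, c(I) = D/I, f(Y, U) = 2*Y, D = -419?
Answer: 16*I*√712839/23 ≈ 587.34*I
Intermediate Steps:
c(I) = -419/I
v = -345002 (v = -192506 - 152496 = -345002)
√(v + c(a(f(-1, -5)))) = √(-345002 - 419/(23/((2*(-1))))) = √(-345002 - 419/(23/(-2))) = √(-345002 - 419/(23*(-½))) = √(-345002 - 419/(-23/2)) = √(-345002 - 419*(-2/23)) = √(-345002 + 838/23) = √(-7934208/23) = 16*I*√712839/23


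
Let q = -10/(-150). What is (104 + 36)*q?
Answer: 28/3 ≈ 9.3333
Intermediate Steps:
q = 1/15 (q = -10*(-1/150) = 1/15 ≈ 0.066667)
(104 + 36)*q = (104 + 36)*(1/15) = 140*(1/15) = 28/3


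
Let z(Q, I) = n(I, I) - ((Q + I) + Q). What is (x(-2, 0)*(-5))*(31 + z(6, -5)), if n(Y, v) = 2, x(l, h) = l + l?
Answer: 520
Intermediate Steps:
x(l, h) = 2*l
z(Q, I) = 2 - I - 2*Q (z(Q, I) = 2 - ((Q + I) + Q) = 2 - ((I + Q) + Q) = 2 - (I + 2*Q) = 2 + (-I - 2*Q) = 2 - I - 2*Q)
(x(-2, 0)*(-5))*(31 + z(6, -5)) = ((2*(-2))*(-5))*(31 + (2 - 1*(-5) - 2*6)) = (-4*(-5))*(31 + (2 + 5 - 12)) = 20*(31 - 5) = 20*26 = 520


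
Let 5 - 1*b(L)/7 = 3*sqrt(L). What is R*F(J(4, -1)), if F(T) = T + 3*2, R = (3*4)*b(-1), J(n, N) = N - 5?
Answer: 0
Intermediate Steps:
J(n, N) = -5 + N
b(L) = 35 - 21*sqrt(L)
R = 420 - 252*I (R = (3*4)*(35 - 21*I) = 12*(35 - 21*I) = 420 - 252*I ≈ 420.0 - 252.0*I)
F(T) = 6 + T (F(T) = T + 6 = 6 + T)
R*F(J(4, -1)) = (420 - 252*I)*(6 + (-5 - 1)) = (420 - 252*I)*(6 - 6) = (420 - 252*I)*0 = 0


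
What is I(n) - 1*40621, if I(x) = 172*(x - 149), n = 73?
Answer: -53693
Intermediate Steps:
I(x) = -25628 + 172*x (I(x) = 172*(-149 + x) = -25628 + 172*x)
I(n) - 1*40621 = (-25628 + 172*73) - 1*40621 = (-25628 + 12556) - 40621 = -13072 - 40621 = -53693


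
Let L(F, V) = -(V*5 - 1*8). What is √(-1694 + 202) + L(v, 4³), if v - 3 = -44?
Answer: -312 + 2*I*√373 ≈ -312.0 + 38.626*I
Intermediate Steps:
v = -41 (v = 3 - 44 = -41)
L(F, V) = 8 - 5*V (L(F, V) = -(5*V - 8) = -(-8 + 5*V) = 8 - 5*V)
√(-1694 + 202) + L(v, 4³) = √(-1694 + 202) + (8 - 5*4³) = √(-1492) + (8 - 5*64) = 2*I*√373 + (8 - 320) = 2*I*√373 - 312 = -312 + 2*I*√373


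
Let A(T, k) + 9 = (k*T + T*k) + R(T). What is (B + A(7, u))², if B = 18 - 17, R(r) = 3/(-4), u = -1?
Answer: 8281/16 ≈ 517.56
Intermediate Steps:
R(r) = -¾ (R(r) = 3*(-¼) = -¾)
A(T, k) = -39/4 + 2*T*k (A(T, k) = -9 + ((k*T + T*k) - ¾) = -9 + ((T*k + T*k) - ¾) = -9 + (2*T*k - ¾) = -9 + (-¾ + 2*T*k) = -39/4 + 2*T*k)
B = 1
(B + A(7, u))² = (1 + (-39/4 + 2*7*(-1)))² = (1 + (-39/4 - 14))² = (1 - 95/4)² = (-91/4)² = 8281/16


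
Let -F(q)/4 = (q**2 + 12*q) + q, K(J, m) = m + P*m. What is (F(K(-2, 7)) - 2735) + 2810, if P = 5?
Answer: -9165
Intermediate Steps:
K(J, m) = 6*m (K(J, m) = m + 5*m = 6*m)
F(q) = -52*q - 4*q**2 (F(q) = -4*((q**2 + 12*q) + q) = -4*(q**2 + 13*q) = -52*q - 4*q**2)
(F(K(-2, 7)) - 2735) + 2810 = (-4*6*7*(13 + 6*7) - 2735) + 2810 = (-4*42*(13 + 42) - 2735) + 2810 = (-4*42*55 - 2735) + 2810 = (-9240 - 2735) + 2810 = -11975 + 2810 = -9165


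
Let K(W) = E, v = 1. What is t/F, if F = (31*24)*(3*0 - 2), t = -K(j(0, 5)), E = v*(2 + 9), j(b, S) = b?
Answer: 11/1488 ≈ 0.0073925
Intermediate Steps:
E = 11 (E = 1*(2 + 9) = 1*11 = 11)
K(W) = 11
t = -11 (t = -1*11 = -11)
F = -1488 (F = 744*(0 - 2) = 744*(-2) = -1488)
t/F = -11/(-1488) = -11*(-1/1488) = 11/1488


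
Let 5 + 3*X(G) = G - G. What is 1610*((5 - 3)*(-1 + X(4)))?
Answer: -25760/3 ≈ -8586.7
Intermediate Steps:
X(G) = -5/3 (X(G) = -5/3 + (G - G)/3 = -5/3 + (⅓)*0 = -5/3 + 0 = -5/3)
1610*((5 - 3)*(-1 + X(4))) = 1610*((5 - 3)*(-1 - 5/3)) = 1610*(2*(-8/3)) = 1610*(-16/3) = -25760/3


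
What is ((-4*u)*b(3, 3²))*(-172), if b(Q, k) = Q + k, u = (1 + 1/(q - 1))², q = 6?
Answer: 297216/25 ≈ 11889.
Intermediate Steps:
u = 36/25 (u = (1 + 1/(6 - 1))² = (1 + 1/5)² = (1 + ⅕)² = (6/5)² = 36/25 ≈ 1.4400)
((-4*u)*b(3, 3²))*(-172) = ((-4*36/25)*(3 + 3²))*(-172) = -144*(3 + 9)/25*(-172) = -144/25*12*(-172) = -1728/25*(-172) = 297216/25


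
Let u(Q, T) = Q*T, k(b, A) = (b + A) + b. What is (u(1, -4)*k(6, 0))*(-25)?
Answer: 1200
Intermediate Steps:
k(b, A) = A + 2*b (k(b, A) = (A + b) + b = A + 2*b)
(u(1, -4)*k(6, 0))*(-25) = ((1*(-4))*(0 + 2*6))*(-25) = -4*(0 + 12)*(-25) = -4*12*(-25) = -48*(-25) = 1200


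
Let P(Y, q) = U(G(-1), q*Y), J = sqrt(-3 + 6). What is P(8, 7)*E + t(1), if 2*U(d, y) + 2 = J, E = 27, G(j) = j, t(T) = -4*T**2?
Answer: -31 + 27*sqrt(3)/2 ≈ -7.6173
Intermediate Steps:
J = sqrt(3) ≈ 1.7320
U(d, y) = -1 + sqrt(3)/2
P(Y, q) = -1 + sqrt(3)/2
P(8, 7)*E + t(1) = (-1 + sqrt(3)/2)*27 - 4*1**2 = (-27 + 27*sqrt(3)/2) - 4*1 = (-27 + 27*sqrt(3)/2) - 4 = -31 + 27*sqrt(3)/2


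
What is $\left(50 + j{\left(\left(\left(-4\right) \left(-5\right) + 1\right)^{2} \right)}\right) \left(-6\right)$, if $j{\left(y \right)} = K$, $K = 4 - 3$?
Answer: $-306$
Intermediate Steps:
$K = 1$
$j{\left(y \right)} = 1$
$\left(50 + j{\left(\left(\left(-4\right) \left(-5\right) + 1\right)^{2} \right)}\right) \left(-6\right) = \left(50 + 1\right) \left(-6\right) = 51 \left(-6\right) = -306$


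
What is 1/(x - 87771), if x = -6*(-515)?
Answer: -1/84681 ≈ -1.1809e-5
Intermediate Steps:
x = 3090
1/(x - 87771) = 1/(3090 - 87771) = 1/(-84681) = -1/84681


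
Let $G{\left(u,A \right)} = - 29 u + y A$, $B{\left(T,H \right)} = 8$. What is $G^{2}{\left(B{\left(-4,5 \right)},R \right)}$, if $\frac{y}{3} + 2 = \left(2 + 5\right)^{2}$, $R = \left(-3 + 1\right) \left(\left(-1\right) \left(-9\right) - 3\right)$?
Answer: $3701776$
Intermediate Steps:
$R = -12$ ($R = - 2 \left(9 - 3\right) = \left(-2\right) 6 = -12$)
$y = 141$ ($y = -6 + 3 \left(2 + 5\right)^{2} = -6 + 3 \cdot 7^{2} = -6 + 3 \cdot 49 = -6 + 147 = 141$)
$G{\left(u,A \right)} = - 29 u + 141 A$
$G^{2}{\left(B{\left(-4,5 \right)},R \right)} = \left(\left(-29\right) 8 + 141 \left(-12\right)\right)^{2} = \left(-232 - 1692\right)^{2} = \left(-1924\right)^{2} = 3701776$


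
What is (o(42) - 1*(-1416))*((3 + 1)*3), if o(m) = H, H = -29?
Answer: 16644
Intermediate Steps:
o(m) = -29
(o(42) - 1*(-1416))*((3 + 1)*3) = (-29 - 1*(-1416))*((3 + 1)*3) = (-29 + 1416)*(4*3) = 1387*12 = 16644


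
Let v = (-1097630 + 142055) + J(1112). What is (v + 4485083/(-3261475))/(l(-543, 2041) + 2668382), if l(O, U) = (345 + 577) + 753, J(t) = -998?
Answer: -3119843410258/8708324154075 ≈ -0.35826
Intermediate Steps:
l(O, U) = 1675 (l(O, U) = 922 + 753 = 1675)
v = -956573 (v = (-1097630 + 142055) - 998 = -955575 - 998 = -956573)
(v + 4485083/(-3261475))/(l(-543, 2041) + 2668382) = (-956573 + 4485083/(-3261475))/(1675 + 2668382) = (-956573 + 4485083*(-1/3261475))/2670057 = (-956573 - 4485083/3261475)*(1/2670057) = -3119843410258/3261475*1/2670057 = -3119843410258/8708324154075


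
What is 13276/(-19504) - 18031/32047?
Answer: -2661413/2140564 ≈ -1.2433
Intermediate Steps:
13276/(-19504) - 18031/32047 = 13276*(-1/19504) - 18031*1/32047 = -3319/4876 - 247/439 = -2661413/2140564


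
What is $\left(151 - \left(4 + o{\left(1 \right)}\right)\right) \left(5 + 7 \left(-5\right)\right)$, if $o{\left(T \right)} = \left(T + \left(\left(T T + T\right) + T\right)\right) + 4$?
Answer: $-4170$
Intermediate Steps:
$o{\left(T \right)} = 4 + T^{2} + 3 T$ ($o{\left(T \right)} = \left(T + \left(\left(T^{2} + T\right) + T\right)\right) + 4 = \left(T + \left(\left(T + T^{2}\right) + T\right)\right) + 4 = \left(T + \left(T^{2} + 2 T\right)\right) + 4 = \left(T^{2} + 3 T\right) + 4 = 4 + T^{2} + 3 T$)
$\left(151 - \left(4 + o{\left(1 \right)}\right)\right) \left(5 + 7 \left(-5\right)\right) = \left(151 - \left(9 + 3\right)\right) \left(5 + 7 \left(-5\right)\right) = \left(151 - 12\right) \left(5 - 35\right) = \left(151 - 12\right) \left(-30\right) = 139 \left(-30\right) = -4170$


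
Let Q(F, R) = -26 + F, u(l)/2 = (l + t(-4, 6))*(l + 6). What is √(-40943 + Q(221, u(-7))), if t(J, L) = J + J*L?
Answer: 2*I*√10187 ≈ 201.86*I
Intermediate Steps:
u(l) = 2*(-28 + l)*(6 + l) (u(l) = 2*((l - 4*(1 + 6))*(l + 6)) = 2*((l - 4*7)*(6 + l)) = 2*((l - 28)*(6 + l)) = 2*((-28 + l)*(6 + l)) = 2*(-28 + l)*(6 + l))
√(-40943 + Q(221, u(-7))) = √(-40943 + (-26 + 221)) = √(-40943 + 195) = √(-40748) = 2*I*√10187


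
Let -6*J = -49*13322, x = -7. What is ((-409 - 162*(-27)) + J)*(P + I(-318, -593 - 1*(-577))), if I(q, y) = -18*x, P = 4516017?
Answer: 509246306204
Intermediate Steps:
J = 326389/3 (J = -(-49)*13322/6 = -1/6*(-652778) = 326389/3 ≈ 1.0880e+5)
I(q, y) = 126 (I(q, y) = -18*(-7) = 126)
((-409 - 162*(-27)) + J)*(P + I(-318, -593 - 1*(-577))) = ((-409 - 162*(-27)) + 326389/3)*(4516017 + 126) = ((-409 + 4374) + 326389/3)*4516143 = (3965 + 326389/3)*4516143 = (338284/3)*4516143 = 509246306204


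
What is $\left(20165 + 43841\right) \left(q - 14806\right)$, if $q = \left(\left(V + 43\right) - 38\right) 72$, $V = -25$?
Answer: $-1039841476$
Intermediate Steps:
$q = -1440$ ($q = \left(\left(-25 + 43\right) - 38\right) 72 = \left(18 - 38\right) 72 = \left(-20\right) 72 = -1440$)
$\left(20165 + 43841\right) \left(q - 14806\right) = \left(20165 + 43841\right) \left(-1440 - 14806\right) = 64006 \left(-16246\right) = -1039841476$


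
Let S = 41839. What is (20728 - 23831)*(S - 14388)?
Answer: -85180453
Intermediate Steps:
(20728 - 23831)*(S - 14388) = (20728 - 23831)*(41839 - 14388) = -3103*27451 = -85180453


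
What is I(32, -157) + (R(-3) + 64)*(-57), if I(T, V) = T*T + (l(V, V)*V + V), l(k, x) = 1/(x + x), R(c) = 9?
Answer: -6587/2 ≈ -3293.5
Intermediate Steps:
l(k, x) = 1/(2*x)
I(T, V) = ½ + V + T² (I(T, V) = T*T + ((1/(2*V))*V + V) = T² + (½ + V) = ½ + V + T²)
I(32, -157) + (R(-3) + 64)*(-57) = (½ - 157 + 32²) + (9 + 64)*(-57) = (½ - 157 + 1024) + 73*(-57) = 1735/2 - 4161 = -6587/2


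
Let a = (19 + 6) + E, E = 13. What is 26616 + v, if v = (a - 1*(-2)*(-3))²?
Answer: 27640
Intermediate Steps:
a = 38 (a = (19 + 6) + 13 = 25 + 13 = 38)
v = 1024 (v = (38 - 1*(-2)*(-3))² = (38 + 2*(-3))² = (38 - 6)² = 32² = 1024)
26616 + v = 26616 + 1024 = 27640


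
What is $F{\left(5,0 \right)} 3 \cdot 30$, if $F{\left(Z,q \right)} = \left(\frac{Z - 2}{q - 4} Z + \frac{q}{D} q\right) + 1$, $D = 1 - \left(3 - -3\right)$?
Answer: $- \frac{495}{2} \approx -247.5$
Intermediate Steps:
$D = -5$ ($D = 1 - \left(3 + 3\right) = 1 - 6 = -5$)
$F{\left(Z,q \right)} = 1 - \frac{q^{2}}{5} + \frac{Z \left(-2 + Z\right)}{-4 + q}$ ($F{\left(Z,q \right)} = \left(\frac{Z - 2}{q - 4} Z + \frac{q}{-5} q\right) + 1 = \left(\frac{-2 + Z}{-4 + q} Z + q \left(- \frac{1}{5}\right) q\right) + 1 = \left(\frac{-2 + Z}{-4 + q} Z + - \frac{q}{5} q\right) + 1 = \left(\frac{Z \left(-2 + Z\right)}{-4 + q} - \frac{q^{2}}{5}\right) + 1 = \left(- \frac{q^{2}}{5} + \frac{Z \left(-2 + Z\right)}{-4 + q}\right) + 1 = 1 - \frac{q^{2}}{5} + \frac{Z \left(-2 + Z\right)}{-4 + q}$)
$F{\left(5,0 \right)} 3 \cdot 30 = \frac{-4 + 0 + 5^{2} - 10 - \frac{0^{3}}{5} + \frac{4 \cdot 0^{2}}{5}}{-4 + 0} \cdot 3 \cdot 30 = \frac{-4 + 0 + 25 - 10 - 0 + \frac{4}{5} \cdot 0}{-4} \cdot 3 \cdot 30 = - \frac{-4 + 0 + 25 - 10 + 0 + 0}{4} \cdot 3 \cdot 30 = \left(- \frac{1}{4}\right) 11 \cdot 3 \cdot 30 = \left(- \frac{11}{4}\right) 3 \cdot 30 = \left(- \frac{33}{4}\right) 30 = - \frac{495}{2}$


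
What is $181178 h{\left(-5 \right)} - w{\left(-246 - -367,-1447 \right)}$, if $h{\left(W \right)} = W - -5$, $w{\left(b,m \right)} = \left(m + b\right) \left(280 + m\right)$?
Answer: $-1547442$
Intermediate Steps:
$w{\left(b,m \right)} = \left(280 + m\right) \left(b + m\right)$ ($w{\left(b,m \right)} = \left(b + m\right) \left(280 + m\right) = \left(280 + m\right) \left(b + m\right)$)
$h{\left(W \right)} = 5 + W$ ($h{\left(W \right)} = W + 5 = 5 + W$)
$181178 h{\left(-5 \right)} - w{\left(-246 - -367,-1447 \right)} = 181178 \left(5 - 5\right) - \left(\left(-1447\right)^{2} + 280 \left(-246 - -367\right) + 280 \left(-1447\right) + \left(-246 - -367\right) \left(-1447\right)\right) = 181178 \cdot 0 - \left(2093809 + 280 \left(-246 + 367\right) - 405160 + \left(-246 + 367\right) \left(-1447\right)\right) = 0 - \left(2093809 + 280 \cdot 121 - 405160 + 121 \left(-1447\right)\right) = 0 - \left(2093809 + 33880 - 405160 - 175087\right) = 0 - 1547442 = -1547442$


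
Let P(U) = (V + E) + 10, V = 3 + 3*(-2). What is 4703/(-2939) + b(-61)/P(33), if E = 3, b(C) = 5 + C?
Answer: -105807/14695 ≈ -7.2002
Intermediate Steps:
V = -3 (V = 3 - 6 = -3)
P(U) = 10 (P(U) = (-3 + 3) + 10 = 0 + 10 = 10)
4703/(-2939) + b(-61)/P(33) = 4703/(-2939) + (5 - 61)/10 = 4703*(-1/2939) - 56*⅒ = -4703/2939 - 28/5 = -105807/14695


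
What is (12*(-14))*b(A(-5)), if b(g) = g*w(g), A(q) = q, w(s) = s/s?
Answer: 840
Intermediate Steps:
w(s) = 1
b(g) = g (b(g) = g*1 = g)
(12*(-14))*b(A(-5)) = (12*(-14))*(-5) = -168*(-5) = 840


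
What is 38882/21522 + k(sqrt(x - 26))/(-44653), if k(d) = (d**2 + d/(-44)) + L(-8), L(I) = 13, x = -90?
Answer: 869207356/480510933 + I*sqrt(29)/982366 ≈ 1.8089 + 5.4818e-6*I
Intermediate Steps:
k(d) = 13 + d**2 - d/44 (k(d) = (d**2 + d/(-44)) + 13 = (d**2 - d/44) + 13 = 13 + d**2 - d/44)
38882/21522 + k(sqrt(x - 26))/(-44653) = 38882/21522 + (13 + (sqrt(-90 - 26))**2 - sqrt(-90 - 26)/44)/(-44653) = 38882*(1/21522) + (13 + (sqrt(-116))**2 - I*sqrt(29)/22)*(-1/44653) = 19441/10761 + (13 + (2*I*sqrt(29))**2 - I*sqrt(29)/22)*(-1/44653) = 19441/10761 + (13 - 116 - I*sqrt(29)/22)*(-1/44653) = 19441/10761 + (-103 - I*sqrt(29)/22)*(-1/44653) = 19441/10761 + (103/44653 + I*sqrt(29)/982366) = 869207356/480510933 + I*sqrt(29)/982366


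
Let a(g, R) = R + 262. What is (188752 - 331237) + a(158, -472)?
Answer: -142695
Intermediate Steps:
a(g, R) = 262 + R
(188752 - 331237) + a(158, -472) = (188752 - 331237) + (262 - 472) = -142485 - 210 = -142695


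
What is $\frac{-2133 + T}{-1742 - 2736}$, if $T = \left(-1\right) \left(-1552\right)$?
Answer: $\frac{581}{4478} \approx 0.12975$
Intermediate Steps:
$T = 1552$
$\frac{-2133 + T}{-1742 - 2736} = \frac{-2133 + 1552}{-1742 - 2736} = - \frac{581}{-4478} = \left(-581\right) \left(- \frac{1}{4478}\right) = \frac{581}{4478}$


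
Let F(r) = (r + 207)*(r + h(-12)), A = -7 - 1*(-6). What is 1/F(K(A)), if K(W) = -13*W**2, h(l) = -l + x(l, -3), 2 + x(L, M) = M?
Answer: -1/1164 ≈ -0.00085911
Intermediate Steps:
A = -1 (A = -7 + 6 = -1)
x(L, M) = -2 + M
h(l) = -5 - l (h(l) = -l + (-2 - 3) = -l - 5 = -5 - l)
F(r) = (7 + r)*(207 + r) (F(r) = (r + 207)*(r + (-5 - 1*(-12))) = (207 + r)*(r + (-5 + 12)) = (207 + r)*(r + 7) = (207 + r)*(7 + r) = (7 + r)*(207 + r))
1/F(K(A)) = 1/(1449 + (-13*(-1)**2)**2 + 214*(-13*(-1)**2)) = 1/(1449 + (-13*1)**2 + 214*(-13*1)) = 1/(1449 + (-13)**2 + 214*(-13)) = 1/(1449 + 169 - 2782) = 1/(-1164) = -1/1164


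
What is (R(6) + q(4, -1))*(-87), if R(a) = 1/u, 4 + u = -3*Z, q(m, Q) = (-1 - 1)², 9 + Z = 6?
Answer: -1827/5 ≈ -365.40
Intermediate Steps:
Z = -3 (Z = -9 + 6 = -3)
q(m, Q) = 4 (q(m, Q) = (-2)² = 4)
u = 5 (u = -4 - 3*(-3) = -4 + 9 = 5)
R(a) = ⅕ (R(a) = 1/5 = ⅕)
(R(6) + q(4, -1))*(-87) = (⅕ + 4)*(-87) = (21/5)*(-87) = -1827/5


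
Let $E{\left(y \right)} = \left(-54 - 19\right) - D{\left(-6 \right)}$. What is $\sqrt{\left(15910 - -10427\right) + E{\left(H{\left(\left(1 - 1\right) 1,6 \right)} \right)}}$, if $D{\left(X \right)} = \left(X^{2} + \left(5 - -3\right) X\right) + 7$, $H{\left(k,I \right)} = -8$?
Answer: $\sqrt{26269} \approx 162.08$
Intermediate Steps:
$D{\left(X \right)} = 7 + X^{2} + 8 X$ ($D{\left(X \right)} = \left(X^{2} + \left(5 + 3\right) X\right) + 7 = \left(X^{2} + 8 X\right) + 7 = 7 + X^{2} + 8 X$)
$E{\left(y \right)} = -68$ ($E{\left(y \right)} = \left(-54 - 19\right) - \left(7 + \left(-6\right)^{2} + 8 \left(-6\right)\right) = \left(-54 - 19\right) - \left(7 + 36 - 48\right) = -73 - -5 = -73 + 5 = -68$)
$\sqrt{\left(15910 - -10427\right) + E{\left(H{\left(\left(1 - 1\right) 1,6 \right)} \right)}} = \sqrt{\left(15910 - -10427\right) - 68} = \sqrt{\left(15910 + 10427\right) - 68} = \sqrt{26337 - 68} = \sqrt{26269}$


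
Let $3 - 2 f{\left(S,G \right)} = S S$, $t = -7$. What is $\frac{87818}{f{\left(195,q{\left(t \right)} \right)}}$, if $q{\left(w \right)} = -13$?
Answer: $- \frac{87818}{19011} \approx -4.6193$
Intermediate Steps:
$f{\left(S,G \right)} = \frac{3}{2} - \frac{S^{2}}{2}$ ($f{\left(S,G \right)} = \frac{3}{2} - \frac{S S}{2} = \frac{3}{2} - \frac{S^{2}}{2}$)
$\frac{87818}{f{\left(195,q{\left(t \right)} \right)}} = \frac{87818}{\frac{3}{2} - \frac{195^{2}}{2}} = \frac{87818}{\frac{3}{2} - \frac{38025}{2}} = \frac{87818}{-19011} = 87818 \left(- \frac{1}{19011}\right) = - \frac{87818}{19011}$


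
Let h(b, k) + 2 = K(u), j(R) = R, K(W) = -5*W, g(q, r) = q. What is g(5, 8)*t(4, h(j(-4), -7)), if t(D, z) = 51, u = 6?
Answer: 255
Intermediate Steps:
h(b, k) = -32 (h(b, k) = -2 - 5*6 = -2 - 30 = -32)
g(5, 8)*t(4, h(j(-4), -7)) = 5*51 = 255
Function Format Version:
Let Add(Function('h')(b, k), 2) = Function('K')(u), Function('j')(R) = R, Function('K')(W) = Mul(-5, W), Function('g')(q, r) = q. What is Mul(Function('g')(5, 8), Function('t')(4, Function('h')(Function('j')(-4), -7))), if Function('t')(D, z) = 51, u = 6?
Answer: 255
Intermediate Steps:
Function('h')(b, k) = -32 (Function('h')(b, k) = Add(-2, Mul(-5, 6)) = Add(-2, -30) = -32)
Mul(Function('g')(5, 8), Function('t')(4, Function('h')(Function('j')(-4), -7))) = Mul(5, 51) = 255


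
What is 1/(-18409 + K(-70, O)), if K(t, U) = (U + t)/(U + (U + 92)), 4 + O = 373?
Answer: -830/15279171 ≈ -5.4322e-5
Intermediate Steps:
O = 369 (O = -4 + 373 = 369)
K(t, U) = (U + t)/(92 + 2*U) (K(t, U) = (U + t)/(U + (92 + U)) = (U + t)/(92 + 2*U))
1/(-18409 + K(-70, O)) = 1/(-18409 + (369 - 70)/(2*(46 + 369))) = 1/(-18409 + (1/2)*299/415) = 1/(-18409 + (1/2)*(1/415)*299) = 1/(-18409 + 299/830) = 1/(-15279171/830) = -830/15279171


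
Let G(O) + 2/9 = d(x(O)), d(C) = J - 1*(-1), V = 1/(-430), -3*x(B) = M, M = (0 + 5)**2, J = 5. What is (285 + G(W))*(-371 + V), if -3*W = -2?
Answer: -139164209/1290 ≈ -1.0788e+5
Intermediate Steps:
M = 25 (M = 5**2 = 25)
x(B) = -25/3 (x(B) = -1/3*25 = -25/3)
V = -1/430 ≈ -0.0023256
d(C) = 6 (d(C) = 5 - 1*(-1) = 5 + 1 = 6)
W = 2/3 (W = -1/3*(-2) = 2/3 ≈ 0.66667)
G(O) = 52/9 (G(O) = -2/9 + 6 = 52/9)
(285 + G(W))*(-371 + V) = (285 + 52/9)*(-371 - 1/430) = (2617/9)*(-159531/430) = -139164209/1290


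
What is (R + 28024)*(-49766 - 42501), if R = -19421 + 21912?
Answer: -2815527505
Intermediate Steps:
R = 2491
(R + 28024)*(-49766 - 42501) = (2491 + 28024)*(-49766 - 42501) = 30515*(-92267) = -2815527505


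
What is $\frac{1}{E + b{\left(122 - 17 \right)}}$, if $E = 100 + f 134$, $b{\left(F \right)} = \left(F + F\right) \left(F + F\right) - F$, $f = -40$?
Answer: $\frac{1}{38735} \approx 2.5816 \cdot 10^{-5}$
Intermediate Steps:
$b{\left(F \right)} = - F + 4 F^{2}$ ($b{\left(F \right)} = 2 F 2 F - F = 4 F^{2} - F = - F + 4 F^{2}$)
$E = -5260$ ($E = 100 - 5360 = -5260$)
$\frac{1}{E + b{\left(122 - 17 \right)}} = \frac{1}{-5260 + \left(122 - 17\right) \left(-1 + 4 \left(122 - 17\right)\right)} = \frac{1}{-5260 + 105 \left(-1 + 4 \cdot 105\right)} = \frac{1}{-5260 + 105 \left(-1 + 420\right)} = \frac{1}{-5260 + 105 \cdot 419} = \frac{1}{-5260 + 43995} = \frac{1}{38735}$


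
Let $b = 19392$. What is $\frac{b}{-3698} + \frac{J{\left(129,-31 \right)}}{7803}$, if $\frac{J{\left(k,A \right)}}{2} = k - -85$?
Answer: $- \frac{74866516}{14427747} \approx -5.1891$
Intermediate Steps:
$J{\left(k,A \right)} = 170 + 2 k$ ($J{\left(k,A \right)} = 2 \left(k - -85\right) = 2 \left(k + 85\right) = 2 \left(85 + k\right) = 170 + 2 k$)
$\frac{b}{-3698} + \frac{J{\left(129,-31 \right)}}{7803} = \frac{19392}{-3698} + \frac{170 + 2 \cdot 129}{7803} = 19392 \left(- \frac{1}{3698}\right) + \left(170 + 258\right) \frac{1}{7803} = - \frac{9696}{1849} + 428 \cdot \frac{1}{7803} = - \frac{9696}{1849} + \frac{428}{7803} = - \frac{74866516}{14427747}$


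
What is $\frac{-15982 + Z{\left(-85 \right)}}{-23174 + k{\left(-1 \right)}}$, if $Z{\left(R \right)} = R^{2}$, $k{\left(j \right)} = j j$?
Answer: $\frac{8757}{23173} \approx 0.3779$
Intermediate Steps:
$k{\left(j \right)} = j^{2}$
$\frac{-15982 + Z{\left(-85 \right)}}{-23174 + k{\left(-1 \right)}} = \frac{-15982 + \left(-85\right)^{2}}{-23174 + \left(-1\right)^{2}} = \frac{-15982 + 7225}{-23174 + 1} = - \frac{8757}{-23173} = \left(-8757\right) \left(- \frac{1}{23173}\right) = \frac{8757}{23173}$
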